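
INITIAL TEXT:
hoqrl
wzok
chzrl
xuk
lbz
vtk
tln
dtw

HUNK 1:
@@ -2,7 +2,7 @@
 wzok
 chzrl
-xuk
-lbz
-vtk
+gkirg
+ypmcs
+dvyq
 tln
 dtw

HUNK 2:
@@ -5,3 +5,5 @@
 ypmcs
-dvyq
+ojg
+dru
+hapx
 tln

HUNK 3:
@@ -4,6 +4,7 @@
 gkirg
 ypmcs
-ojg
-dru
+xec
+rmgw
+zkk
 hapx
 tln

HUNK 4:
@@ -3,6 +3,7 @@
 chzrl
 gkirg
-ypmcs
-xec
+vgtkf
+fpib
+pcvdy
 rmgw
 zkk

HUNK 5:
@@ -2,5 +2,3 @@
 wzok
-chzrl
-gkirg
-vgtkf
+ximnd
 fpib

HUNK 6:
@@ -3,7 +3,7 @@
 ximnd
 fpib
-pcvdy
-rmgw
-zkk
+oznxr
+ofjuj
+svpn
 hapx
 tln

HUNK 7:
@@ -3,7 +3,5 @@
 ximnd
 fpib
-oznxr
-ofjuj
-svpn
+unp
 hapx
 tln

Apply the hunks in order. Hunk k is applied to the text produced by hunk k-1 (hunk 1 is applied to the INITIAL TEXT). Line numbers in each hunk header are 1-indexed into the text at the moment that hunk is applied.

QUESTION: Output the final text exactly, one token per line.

Answer: hoqrl
wzok
ximnd
fpib
unp
hapx
tln
dtw

Derivation:
Hunk 1: at line 2 remove [xuk,lbz,vtk] add [gkirg,ypmcs,dvyq] -> 8 lines: hoqrl wzok chzrl gkirg ypmcs dvyq tln dtw
Hunk 2: at line 5 remove [dvyq] add [ojg,dru,hapx] -> 10 lines: hoqrl wzok chzrl gkirg ypmcs ojg dru hapx tln dtw
Hunk 3: at line 4 remove [ojg,dru] add [xec,rmgw,zkk] -> 11 lines: hoqrl wzok chzrl gkirg ypmcs xec rmgw zkk hapx tln dtw
Hunk 4: at line 3 remove [ypmcs,xec] add [vgtkf,fpib,pcvdy] -> 12 lines: hoqrl wzok chzrl gkirg vgtkf fpib pcvdy rmgw zkk hapx tln dtw
Hunk 5: at line 2 remove [chzrl,gkirg,vgtkf] add [ximnd] -> 10 lines: hoqrl wzok ximnd fpib pcvdy rmgw zkk hapx tln dtw
Hunk 6: at line 3 remove [pcvdy,rmgw,zkk] add [oznxr,ofjuj,svpn] -> 10 lines: hoqrl wzok ximnd fpib oznxr ofjuj svpn hapx tln dtw
Hunk 7: at line 3 remove [oznxr,ofjuj,svpn] add [unp] -> 8 lines: hoqrl wzok ximnd fpib unp hapx tln dtw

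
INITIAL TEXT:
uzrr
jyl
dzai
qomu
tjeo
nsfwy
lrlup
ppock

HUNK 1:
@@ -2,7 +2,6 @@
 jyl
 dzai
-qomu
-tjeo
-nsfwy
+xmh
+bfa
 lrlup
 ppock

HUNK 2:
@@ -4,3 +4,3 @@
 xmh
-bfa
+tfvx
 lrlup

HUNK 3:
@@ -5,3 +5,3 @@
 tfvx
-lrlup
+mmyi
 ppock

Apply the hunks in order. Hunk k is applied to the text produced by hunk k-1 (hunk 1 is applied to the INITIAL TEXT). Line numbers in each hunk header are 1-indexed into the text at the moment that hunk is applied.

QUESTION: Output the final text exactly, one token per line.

Answer: uzrr
jyl
dzai
xmh
tfvx
mmyi
ppock

Derivation:
Hunk 1: at line 2 remove [qomu,tjeo,nsfwy] add [xmh,bfa] -> 7 lines: uzrr jyl dzai xmh bfa lrlup ppock
Hunk 2: at line 4 remove [bfa] add [tfvx] -> 7 lines: uzrr jyl dzai xmh tfvx lrlup ppock
Hunk 3: at line 5 remove [lrlup] add [mmyi] -> 7 lines: uzrr jyl dzai xmh tfvx mmyi ppock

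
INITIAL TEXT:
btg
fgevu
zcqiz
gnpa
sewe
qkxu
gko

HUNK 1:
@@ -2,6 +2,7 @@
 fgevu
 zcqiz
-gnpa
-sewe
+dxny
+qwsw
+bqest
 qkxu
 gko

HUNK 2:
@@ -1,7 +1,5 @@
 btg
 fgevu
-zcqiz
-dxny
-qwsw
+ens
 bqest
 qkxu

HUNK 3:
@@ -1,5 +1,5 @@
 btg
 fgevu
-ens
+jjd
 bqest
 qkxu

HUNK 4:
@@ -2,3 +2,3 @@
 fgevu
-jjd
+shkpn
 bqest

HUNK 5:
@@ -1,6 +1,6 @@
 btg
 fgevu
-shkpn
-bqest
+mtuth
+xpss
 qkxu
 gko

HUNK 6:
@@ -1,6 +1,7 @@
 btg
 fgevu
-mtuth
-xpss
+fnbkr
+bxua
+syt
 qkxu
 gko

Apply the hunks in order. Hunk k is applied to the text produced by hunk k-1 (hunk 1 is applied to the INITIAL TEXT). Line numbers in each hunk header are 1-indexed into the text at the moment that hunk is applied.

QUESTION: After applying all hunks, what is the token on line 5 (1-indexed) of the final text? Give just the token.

Answer: syt

Derivation:
Hunk 1: at line 2 remove [gnpa,sewe] add [dxny,qwsw,bqest] -> 8 lines: btg fgevu zcqiz dxny qwsw bqest qkxu gko
Hunk 2: at line 1 remove [zcqiz,dxny,qwsw] add [ens] -> 6 lines: btg fgevu ens bqest qkxu gko
Hunk 3: at line 1 remove [ens] add [jjd] -> 6 lines: btg fgevu jjd bqest qkxu gko
Hunk 4: at line 2 remove [jjd] add [shkpn] -> 6 lines: btg fgevu shkpn bqest qkxu gko
Hunk 5: at line 1 remove [shkpn,bqest] add [mtuth,xpss] -> 6 lines: btg fgevu mtuth xpss qkxu gko
Hunk 6: at line 1 remove [mtuth,xpss] add [fnbkr,bxua,syt] -> 7 lines: btg fgevu fnbkr bxua syt qkxu gko
Final line 5: syt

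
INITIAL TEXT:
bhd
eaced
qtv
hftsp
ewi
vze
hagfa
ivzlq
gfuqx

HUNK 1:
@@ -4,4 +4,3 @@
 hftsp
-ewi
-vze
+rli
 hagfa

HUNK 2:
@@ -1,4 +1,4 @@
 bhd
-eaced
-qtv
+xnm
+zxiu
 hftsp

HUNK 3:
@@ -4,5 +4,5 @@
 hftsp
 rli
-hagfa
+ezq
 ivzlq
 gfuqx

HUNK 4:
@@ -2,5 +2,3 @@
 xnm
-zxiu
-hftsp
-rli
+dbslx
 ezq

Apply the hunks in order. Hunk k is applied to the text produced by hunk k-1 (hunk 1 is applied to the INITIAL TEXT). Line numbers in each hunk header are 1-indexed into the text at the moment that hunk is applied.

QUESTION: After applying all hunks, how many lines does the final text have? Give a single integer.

Hunk 1: at line 4 remove [ewi,vze] add [rli] -> 8 lines: bhd eaced qtv hftsp rli hagfa ivzlq gfuqx
Hunk 2: at line 1 remove [eaced,qtv] add [xnm,zxiu] -> 8 lines: bhd xnm zxiu hftsp rli hagfa ivzlq gfuqx
Hunk 3: at line 4 remove [hagfa] add [ezq] -> 8 lines: bhd xnm zxiu hftsp rli ezq ivzlq gfuqx
Hunk 4: at line 2 remove [zxiu,hftsp,rli] add [dbslx] -> 6 lines: bhd xnm dbslx ezq ivzlq gfuqx
Final line count: 6

Answer: 6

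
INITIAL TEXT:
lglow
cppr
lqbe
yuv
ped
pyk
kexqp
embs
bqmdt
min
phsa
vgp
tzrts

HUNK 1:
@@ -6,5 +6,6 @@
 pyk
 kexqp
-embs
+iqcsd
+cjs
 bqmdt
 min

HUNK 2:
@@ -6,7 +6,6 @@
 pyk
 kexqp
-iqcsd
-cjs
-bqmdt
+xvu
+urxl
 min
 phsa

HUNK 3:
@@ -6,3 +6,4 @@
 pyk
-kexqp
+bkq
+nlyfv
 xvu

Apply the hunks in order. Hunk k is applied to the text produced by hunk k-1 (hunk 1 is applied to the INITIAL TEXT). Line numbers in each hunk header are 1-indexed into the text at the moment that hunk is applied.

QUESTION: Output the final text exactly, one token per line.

Answer: lglow
cppr
lqbe
yuv
ped
pyk
bkq
nlyfv
xvu
urxl
min
phsa
vgp
tzrts

Derivation:
Hunk 1: at line 6 remove [embs] add [iqcsd,cjs] -> 14 lines: lglow cppr lqbe yuv ped pyk kexqp iqcsd cjs bqmdt min phsa vgp tzrts
Hunk 2: at line 6 remove [iqcsd,cjs,bqmdt] add [xvu,urxl] -> 13 lines: lglow cppr lqbe yuv ped pyk kexqp xvu urxl min phsa vgp tzrts
Hunk 3: at line 6 remove [kexqp] add [bkq,nlyfv] -> 14 lines: lglow cppr lqbe yuv ped pyk bkq nlyfv xvu urxl min phsa vgp tzrts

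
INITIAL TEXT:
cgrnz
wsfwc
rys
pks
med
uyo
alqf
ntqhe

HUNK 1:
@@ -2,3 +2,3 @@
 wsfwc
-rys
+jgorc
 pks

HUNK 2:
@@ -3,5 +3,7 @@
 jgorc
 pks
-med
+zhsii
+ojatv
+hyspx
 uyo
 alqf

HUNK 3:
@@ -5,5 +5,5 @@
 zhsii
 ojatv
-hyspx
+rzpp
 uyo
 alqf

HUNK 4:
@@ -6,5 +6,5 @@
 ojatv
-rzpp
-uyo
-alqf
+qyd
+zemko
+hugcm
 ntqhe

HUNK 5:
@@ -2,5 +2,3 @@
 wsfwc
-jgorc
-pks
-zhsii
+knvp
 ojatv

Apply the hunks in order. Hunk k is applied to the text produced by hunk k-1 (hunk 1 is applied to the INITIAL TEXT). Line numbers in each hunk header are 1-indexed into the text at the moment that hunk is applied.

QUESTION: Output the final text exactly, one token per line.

Hunk 1: at line 2 remove [rys] add [jgorc] -> 8 lines: cgrnz wsfwc jgorc pks med uyo alqf ntqhe
Hunk 2: at line 3 remove [med] add [zhsii,ojatv,hyspx] -> 10 lines: cgrnz wsfwc jgorc pks zhsii ojatv hyspx uyo alqf ntqhe
Hunk 3: at line 5 remove [hyspx] add [rzpp] -> 10 lines: cgrnz wsfwc jgorc pks zhsii ojatv rzpp uyo alqf ntqhe
Hunk 4: at line 6 remove [rzpp,uyo,alqf] add [qyd,zemko,hugcm] -> 10 lines: cgrnz wsfwc jgorc pks zhsii ojatv qyd zemko hugcm ntqhe
Hunk 5: at line 2 remove [jgorc,pks,zhsii] add [knvp] -> 8 lines: cgrnz wsfwc knvp ojatv qyd zemko hugcm ntqhe

Answer: cgrnz
wsfwc
knvp
ojatv
qyd
zemko
hugcm
ntqhe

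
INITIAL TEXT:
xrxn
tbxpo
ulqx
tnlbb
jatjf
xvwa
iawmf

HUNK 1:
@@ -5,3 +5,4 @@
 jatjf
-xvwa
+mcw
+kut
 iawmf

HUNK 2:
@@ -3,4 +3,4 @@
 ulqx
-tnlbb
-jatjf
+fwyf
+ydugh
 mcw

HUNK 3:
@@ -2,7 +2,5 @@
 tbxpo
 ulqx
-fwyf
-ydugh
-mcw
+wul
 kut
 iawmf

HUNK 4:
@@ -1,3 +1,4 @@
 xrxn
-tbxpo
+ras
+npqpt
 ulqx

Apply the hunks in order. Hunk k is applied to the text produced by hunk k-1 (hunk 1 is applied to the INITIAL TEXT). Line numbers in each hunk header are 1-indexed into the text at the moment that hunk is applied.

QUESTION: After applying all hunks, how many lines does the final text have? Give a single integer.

Answer: 7

Derivation:
Hunk 1: at line 5 remove [xvwa] add [mcw,kut] -> 8 lines: xrxn tbxpo ulqx tnlbb jatjf mcw kut iawmf
Hunk 2: at line 3 remove [tnlbb,jatjf] add [fwyf,ydugh] -> 8 lines: xrxn tbxpo ulqx fwyf ydugh mcw kut iawmf
Hunk 3: at line 2 remove [fwyf,ydugh,mcw] add [wul] -> 6 lines: xrxn tbxpo ulqx wul kut iawmf
Hunk 4: at line 1 remove [tbxpo] add [ras,npqpt] -> 7 lines: xrxn ras npqpt ulqx wul kut iawmf
Final line count: 7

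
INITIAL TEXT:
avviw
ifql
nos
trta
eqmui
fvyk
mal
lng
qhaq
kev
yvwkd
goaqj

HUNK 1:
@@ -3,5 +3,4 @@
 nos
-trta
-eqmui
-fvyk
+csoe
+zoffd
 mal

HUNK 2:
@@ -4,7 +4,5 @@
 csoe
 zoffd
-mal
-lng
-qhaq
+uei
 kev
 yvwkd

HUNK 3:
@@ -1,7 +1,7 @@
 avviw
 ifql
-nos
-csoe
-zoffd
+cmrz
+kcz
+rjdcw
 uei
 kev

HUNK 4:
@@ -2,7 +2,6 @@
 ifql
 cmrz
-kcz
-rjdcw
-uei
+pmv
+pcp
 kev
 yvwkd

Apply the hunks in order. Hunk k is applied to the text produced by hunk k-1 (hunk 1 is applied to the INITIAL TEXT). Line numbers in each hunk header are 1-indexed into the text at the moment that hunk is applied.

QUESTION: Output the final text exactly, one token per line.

Hunk 1: at line 3 remove [trta,eqmui,fvyk] add [csoe,zoffd] -> 11 lines: avviw ifql nos csoe zoffd mal lng qhaq kev yvwkd goaqj
Hunk 2: at line 4 remove [mal,lng,qhaq] add [uei] -> 9 lines: avviw ifql nos csoe zoffd uei kev yvwkd goaqj
Hunk 3: at line 1 remove [nos,csoe,zoffd] add [cmrz,kcz,rjdcw] -> 9 lines: avviw ifql cmrz kcz rjdcw uei kev yvwkd goaqj
Hunk 4: at line 2 remove [kcz,rjdcw,uei] add [pmv,pcp] -> 8 lines: avviw ifql cmrz pmv pcp kev yvwkd goaqj

Answer: avviw
ifql
cmrz
pmv
pcp
kev
yvwkd
goaqj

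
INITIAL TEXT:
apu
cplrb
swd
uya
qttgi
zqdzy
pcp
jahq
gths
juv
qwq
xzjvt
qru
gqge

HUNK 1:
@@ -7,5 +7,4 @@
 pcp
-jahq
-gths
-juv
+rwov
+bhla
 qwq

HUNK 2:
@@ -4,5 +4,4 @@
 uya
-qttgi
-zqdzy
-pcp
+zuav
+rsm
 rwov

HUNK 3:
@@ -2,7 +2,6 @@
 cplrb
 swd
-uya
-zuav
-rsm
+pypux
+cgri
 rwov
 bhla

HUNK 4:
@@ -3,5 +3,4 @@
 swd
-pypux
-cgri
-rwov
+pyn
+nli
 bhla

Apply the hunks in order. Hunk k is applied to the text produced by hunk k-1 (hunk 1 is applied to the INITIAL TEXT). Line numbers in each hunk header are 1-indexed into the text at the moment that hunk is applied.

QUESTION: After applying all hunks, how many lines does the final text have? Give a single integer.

Hunk 1: at line 7 remove [jahq,gths,juv] add [rwov,bhla] -> 13 lines: apu cplrb swd uya qttgi zqdzy pcp rwov bhla qwq xzjvt qru gqge
Hunk 2: at line 4 remove [qttgi,zqdzy,pcp] add [zuav,rsm] -> 12 lines: apu cplrb swd uya zuav rsm rwov bhla qwq xzjvt qru gqge
Hunk 3: at line 2 remove [uya,zuav,rsm] add [pypux,cgri] -> 11 lines: apu cplrb swd pypux cgri rwov bhla qwq xzjvt qru gqge
Hunk 4: at line 3 remove [pypux,cgri,rwov] add [pyn,nli] -> 10 lines: apu cplrb swd pyn nli bhla qwq xzjvt qru gqge
Final line count: 10

Answer: 10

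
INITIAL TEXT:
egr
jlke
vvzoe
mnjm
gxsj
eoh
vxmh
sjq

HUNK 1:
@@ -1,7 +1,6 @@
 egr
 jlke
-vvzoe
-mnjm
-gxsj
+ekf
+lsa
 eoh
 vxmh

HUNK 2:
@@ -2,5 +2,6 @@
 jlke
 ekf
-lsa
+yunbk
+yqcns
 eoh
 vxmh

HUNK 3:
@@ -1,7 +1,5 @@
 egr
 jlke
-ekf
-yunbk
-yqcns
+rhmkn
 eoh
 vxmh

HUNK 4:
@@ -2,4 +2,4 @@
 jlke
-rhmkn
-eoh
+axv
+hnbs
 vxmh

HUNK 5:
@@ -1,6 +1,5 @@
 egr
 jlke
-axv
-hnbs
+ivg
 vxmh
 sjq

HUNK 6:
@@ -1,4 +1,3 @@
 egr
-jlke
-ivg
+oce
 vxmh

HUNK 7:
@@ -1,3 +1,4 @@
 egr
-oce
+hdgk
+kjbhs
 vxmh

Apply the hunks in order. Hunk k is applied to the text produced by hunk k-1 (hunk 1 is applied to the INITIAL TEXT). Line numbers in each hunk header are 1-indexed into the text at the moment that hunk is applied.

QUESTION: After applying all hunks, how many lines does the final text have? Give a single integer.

Hunk 1: at line 1 remove [vvzoe,mnjm,gxsj] add [ekf,lsa] -> 7 lines: egr jlke ekf lsa eoh vxmh sjq
Hunk 2: at line 2 remove [lsa] add [yunbk,yqcns] -> 8 lines: egr jlke ekf yunbk yqcns eoh vxmh sjq
Hunk 3: at line 1 remove [ekf,yunbk,yqcns] add [rhmkn] -> 6 lines: egr jlke rhmkn eoh vxmh sjq
Hunk 4: at line 2 remove [rhmkn,eoh] add [axv,hnbs] -> 6 lines: egr jlke axv hnbs vxmh sjq
Hunk 5: at line 1 remove [axv,hnbs] add [ivg] -> 5 lines: egr jlke ivg vxmh sjq
Hunk 6: at line 1 remove [jlke,ivg] add [oce] -> 4 lines: egr oce vxmh sjq
Hunk 7: at line 1 remove [oce] add [hdgk,kjbhs] -> 5 lines: egr hdgk kjbhs vxmh sjq
Final line count: 5

Answer: 5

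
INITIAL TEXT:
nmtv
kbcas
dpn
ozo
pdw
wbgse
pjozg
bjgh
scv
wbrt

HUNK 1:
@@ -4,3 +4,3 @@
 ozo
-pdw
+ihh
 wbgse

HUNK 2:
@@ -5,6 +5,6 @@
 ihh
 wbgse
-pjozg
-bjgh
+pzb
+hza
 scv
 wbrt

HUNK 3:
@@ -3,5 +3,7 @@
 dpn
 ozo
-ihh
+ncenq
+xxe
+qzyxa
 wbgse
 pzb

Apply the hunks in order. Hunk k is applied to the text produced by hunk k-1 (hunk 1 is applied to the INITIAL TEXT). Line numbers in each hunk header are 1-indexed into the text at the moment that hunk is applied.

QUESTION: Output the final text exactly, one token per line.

Answer: nmtv
kbcas
dpn
ozo
ncenq
xxe
qzyxa
wbgse
pzb
hza
scv
wbrt

Derivation:
Hunk 1: at line 4 remove [pdw] add [ihh] -> 10 lines: nmtv kbcas dpn ozo ihh wbgse pjozg bjgh scv wbrt
Hunk 2: at line 5 remove [pjozg,bjgh] add [pzb,hza] -> 10 lines: nmtv kbcas dpn ozo ihh wbgse pzb hza scv wbrt
Hunk 3: at line 3 remove [ihh] add [ncenq,xxe,qzyxa] -> 12 lines: nmtv kbcas dpn ozo ncenq xxe qzyxa wbgse pzb hza scv wbrt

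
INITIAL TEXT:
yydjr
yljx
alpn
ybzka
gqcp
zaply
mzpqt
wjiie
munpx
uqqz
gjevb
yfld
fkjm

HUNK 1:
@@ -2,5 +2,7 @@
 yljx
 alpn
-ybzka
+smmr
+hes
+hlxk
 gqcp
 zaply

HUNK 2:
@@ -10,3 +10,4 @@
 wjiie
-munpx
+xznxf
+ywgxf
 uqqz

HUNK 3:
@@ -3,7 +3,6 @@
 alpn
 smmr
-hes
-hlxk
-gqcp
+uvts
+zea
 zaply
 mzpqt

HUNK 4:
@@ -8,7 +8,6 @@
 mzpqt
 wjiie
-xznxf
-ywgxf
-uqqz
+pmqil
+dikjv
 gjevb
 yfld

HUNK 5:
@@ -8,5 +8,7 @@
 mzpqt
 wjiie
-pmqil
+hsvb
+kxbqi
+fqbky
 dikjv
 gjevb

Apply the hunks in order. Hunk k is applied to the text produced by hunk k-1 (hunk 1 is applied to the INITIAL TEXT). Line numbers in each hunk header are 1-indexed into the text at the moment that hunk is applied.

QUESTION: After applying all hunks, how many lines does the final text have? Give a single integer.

Hunk 1: at line 2 remove [ybzka] add [smmr,hes,hlxk] -> 15 lines: yydjr yljx alpn smmr hes hlxk gqcp zaply mzpqt wjiie munpx uqqz gjevb yfld fkjm
Hunk 2: at line 10 remove [munpx] add [xznxf,ywgxf] -> 16 lines: yydjr yljx alpn smmr hes hlxk gqcp zaply mzpqt wjiie xznxf ywgxf uqqz gjevb yfld fkjm
Hunk 3: at line 3 remove [hes,hlxk,gqcp] add [uvts,zea] -> 15 lines: yydjr yljx alpn smmr uvts zea zaply mzpqt wjiie xznxf ywgxf uqqz gjevb yfld fkjm
Hunk 4: at line 8 remove [xznxf,ywgxf,uqqz] add [pmqil,dikjv] -> 14 lines: yydjr yljx alpn smmr uvts zea zaply mzpqt wjiie pmqil dikjv gjevb yfld fkjm
Hunk 5: at line 8 remove [pmqil] add [hsvb,kxbqi,fqbky] -> 16 lines: yydjr yljx alpn smmr uvts zea zaply mzpqt wjiie hsvb kxbqi fqbky dikjv gjevb yfld fkjm
Final line count: 16

Answer: 16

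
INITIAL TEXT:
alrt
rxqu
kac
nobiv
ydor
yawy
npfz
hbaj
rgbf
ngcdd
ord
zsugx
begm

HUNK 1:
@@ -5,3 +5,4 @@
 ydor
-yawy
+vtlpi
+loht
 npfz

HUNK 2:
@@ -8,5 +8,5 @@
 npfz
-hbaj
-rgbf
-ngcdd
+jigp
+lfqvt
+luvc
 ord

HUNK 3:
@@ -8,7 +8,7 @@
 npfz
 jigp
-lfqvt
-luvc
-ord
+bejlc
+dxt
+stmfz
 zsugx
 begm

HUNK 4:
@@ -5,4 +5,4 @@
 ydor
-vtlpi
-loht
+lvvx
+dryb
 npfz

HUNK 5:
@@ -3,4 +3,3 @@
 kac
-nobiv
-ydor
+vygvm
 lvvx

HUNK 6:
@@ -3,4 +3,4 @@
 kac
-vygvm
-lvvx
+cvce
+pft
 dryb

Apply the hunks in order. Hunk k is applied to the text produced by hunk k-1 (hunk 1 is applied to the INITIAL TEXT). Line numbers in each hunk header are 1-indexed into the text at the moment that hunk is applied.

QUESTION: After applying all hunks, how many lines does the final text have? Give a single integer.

Answer: 13

Derivation:
Hunk 1: at line 5 remove [yawy] add [vtlpi,loht] -> 14 lines: alrt rxqu kac nobiv ydor vtlpi loht npfz hbaj rgbf ngcdd ord zsugx begm
Hunk 2: at line 8 remove [hbaj,rgbf,ngcdd] add [jigp,lfqvt,luvc] -> 14 lines: alrt rxqu kac nobiv ydor vtlpi loht npfz jigp lfqvt luvc ord zsugx begm
Hunk 3: at line 8 remove [lfqvt,luvc,ord] add [bejlc,dxt,stmfz] -> 14 lines: alrt rxqu kac nobiv ydor vtlpi loht npfz jigp bejlc dxt stmfz zsugx begm
Hunk 4: at line 5 remove [vtlpi,loht] add [lvvx,dryb] -> 14 lines: alrt rxqu kac nobiv ydor lvvx dryb npfz jigp bejlc dxt stmfz zsugx begm
Hunk 5: at line 3 remove [nobiv,ydor] add [vygvm] -> 13 lines: alrt rxqu kac vygvm lvvx dryb npfz jigp bejlc dxt stmfz zsugx begm
Hunk 6: at line 3 remove [vygvm,lvvx] add [cvce,pft] -> 13 lines: alrt rxqu kac cvce pft dryb npfz jigp bejlc dxt stmfz zsugx begm
Final line count: 13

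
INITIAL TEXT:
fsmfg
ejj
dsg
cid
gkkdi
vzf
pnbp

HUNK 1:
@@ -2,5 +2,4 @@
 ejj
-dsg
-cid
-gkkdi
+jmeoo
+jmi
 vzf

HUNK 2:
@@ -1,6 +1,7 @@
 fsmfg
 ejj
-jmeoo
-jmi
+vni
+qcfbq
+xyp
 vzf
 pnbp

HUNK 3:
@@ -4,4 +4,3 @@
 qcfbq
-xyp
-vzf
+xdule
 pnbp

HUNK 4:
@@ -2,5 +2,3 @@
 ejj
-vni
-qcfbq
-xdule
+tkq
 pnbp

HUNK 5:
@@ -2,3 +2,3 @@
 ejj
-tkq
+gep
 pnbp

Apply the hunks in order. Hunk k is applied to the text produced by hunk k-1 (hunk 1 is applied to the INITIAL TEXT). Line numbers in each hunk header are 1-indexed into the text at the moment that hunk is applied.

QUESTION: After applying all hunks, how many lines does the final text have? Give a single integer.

Hunk 1: at line 2 remove [dsg,cid,gkkdi] add [jmeoo,jmi] -> 6 lines: fsmfg ejj jmeoo jmi vzf pnbp
Hunk 2: at line 1 remove [jmeoo,jmi] add [vni,qcfbq,xyp] -> 7 lines: fsmfg ejj vni qcfbq xyp vzf pnbp
Hunk 3: at line 4 remove [xyp,vzf] add [xdule] -> 6 lines: fsmfg ejj vni qcfbq xdule pnbp
Hunk 4: at line 2 remove [vni,qcfbq,xdule] add [tkq] -> 4 lines: fsmfg ejj tkq pnbp
Hunk 5: at line 2 remove [tkq] add [gep] -> 4 lines: fsmfg ejj gep pnbp
Final line count: 4

Answer: 4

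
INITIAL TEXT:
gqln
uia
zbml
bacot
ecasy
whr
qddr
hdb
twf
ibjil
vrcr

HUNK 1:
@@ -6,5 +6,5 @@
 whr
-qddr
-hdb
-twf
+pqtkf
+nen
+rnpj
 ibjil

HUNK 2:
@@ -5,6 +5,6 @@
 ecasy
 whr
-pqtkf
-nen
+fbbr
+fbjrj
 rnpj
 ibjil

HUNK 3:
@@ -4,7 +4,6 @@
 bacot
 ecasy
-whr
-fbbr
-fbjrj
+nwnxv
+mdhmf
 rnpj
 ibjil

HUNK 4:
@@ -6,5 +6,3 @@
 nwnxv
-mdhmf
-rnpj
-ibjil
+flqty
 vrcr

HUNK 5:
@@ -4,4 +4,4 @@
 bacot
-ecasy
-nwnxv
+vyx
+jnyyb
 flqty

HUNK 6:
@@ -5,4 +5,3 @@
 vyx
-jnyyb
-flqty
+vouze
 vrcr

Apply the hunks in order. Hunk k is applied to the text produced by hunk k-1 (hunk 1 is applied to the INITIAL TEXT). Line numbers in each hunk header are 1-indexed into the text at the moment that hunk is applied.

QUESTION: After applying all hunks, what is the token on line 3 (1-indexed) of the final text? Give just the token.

Hunk 1: at line 6 remove [qddr,hdb,twf] add [pqtkf,nen,rnpj] -> 11 lines: gqln uia zbml bacot ecasy whr pqtkf nen rnpj ibjil vrcr
Hunk 2: at line 5 remove [pqtkf,nen] add [fbbr,fbjrj] -> 11 lines: gqln uia zbml bacot ecasy whr fbbr fbjrj rnpj ibjil vrcr
Hunk 3: at line 4 remove [whr,fbbr,fbjrj] add [nwnxv,mdhmf] -> 10 lines: gqln uia zbml bacot ecasy nwnxv mdhmf rnpj ibjil vrcr
Hunk 4: at line 6 remove [mdhmf,rnpj,ibjil] add [flqty] -> 8 lines: gqln uia zbml bacot ecasy nwnxv flqty vrcr
Hunk 5: at line 4 remove [ecasy,nwnxv] add [vyx,jnyyb] -> 8 lines: gqln uia zbml bacot vyx jnyyb flqty vrcr
Hunk 6: at line 5 remove [jnyyb,flqty] add [vouze] -> 7 lines: gqln uia zbml bacot vyx vouze vrcr
Final line 3: zbml

Answer: zbml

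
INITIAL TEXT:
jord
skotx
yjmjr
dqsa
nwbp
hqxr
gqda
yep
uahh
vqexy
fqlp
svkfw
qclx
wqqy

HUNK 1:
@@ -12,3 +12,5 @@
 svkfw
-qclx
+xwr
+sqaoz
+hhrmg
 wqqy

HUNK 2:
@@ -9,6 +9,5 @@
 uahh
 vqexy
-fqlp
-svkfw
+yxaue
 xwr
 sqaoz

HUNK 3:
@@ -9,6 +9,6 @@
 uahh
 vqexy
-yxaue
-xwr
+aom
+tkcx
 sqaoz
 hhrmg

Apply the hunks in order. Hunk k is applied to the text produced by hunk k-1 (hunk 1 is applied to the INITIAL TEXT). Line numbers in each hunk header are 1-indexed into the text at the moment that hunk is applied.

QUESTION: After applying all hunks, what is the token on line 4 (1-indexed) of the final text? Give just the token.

Hunk 1: at line 12 remove [qclx] add [xwr,sqaoz,hhrmg] -> 16 lines: jord skotx yjmjr dqsa nwbp hqxr gqda yep uahh vqexy fqlp svkfw xwr sqaoz hhrmg wqqy
Hunk 2: at line 9 remove [fqlp,svkfw] add [yxaue] -> 15 lines: jord skotx yjmjr dqsa nwbp hqxr gqda yep uahh vqexy yxaue xwr sqaoz hhrmg wqqy
Hunk 3: at line 9 remove [yxaue,xwr] add [aom,tkcx] -> 15 lines: jord skotx yjmjr dqsa nwbp hqxr gqda yep uahh vqexy aom tkcx sqaoz hhrmg wqqy
Final line 4: dqsa

Answer: dqsa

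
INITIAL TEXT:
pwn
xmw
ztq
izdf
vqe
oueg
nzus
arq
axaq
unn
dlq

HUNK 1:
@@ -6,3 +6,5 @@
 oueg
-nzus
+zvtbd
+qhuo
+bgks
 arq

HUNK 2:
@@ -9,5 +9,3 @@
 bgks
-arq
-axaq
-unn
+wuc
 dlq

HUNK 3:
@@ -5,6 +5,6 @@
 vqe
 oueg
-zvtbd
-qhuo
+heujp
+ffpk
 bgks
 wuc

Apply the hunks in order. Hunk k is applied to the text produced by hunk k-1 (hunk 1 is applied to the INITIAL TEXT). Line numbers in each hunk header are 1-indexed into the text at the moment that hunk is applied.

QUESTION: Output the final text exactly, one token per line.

Answer: pwn
xmw
ztq
izdf
vqe
oueg
heujp
ffpk
bgks
wuc
dlq

Derivation:
Hunk 1: at line 6 remove [nzus] add [zvtbd,qhuo,bgks] -> 13 lines: pwn xmw ztq izdf vqe oueg zvtbd qhuo bgks arq axaq unn dlq
Hunk 2: at line 9 remove [arq,axaq,unn] add [wuc] -> 11 lines: pwn xmw ztq izdf vqe oueg zvtbd qhuo bgks wuc dlq
Hunk 3: at line 5 remove [zvtbd,qhuo] add [heujp,ffpk] -> 11 lines: pwn xmw ztq izdf vqe oueg heujp ffpk bgks wuc dlq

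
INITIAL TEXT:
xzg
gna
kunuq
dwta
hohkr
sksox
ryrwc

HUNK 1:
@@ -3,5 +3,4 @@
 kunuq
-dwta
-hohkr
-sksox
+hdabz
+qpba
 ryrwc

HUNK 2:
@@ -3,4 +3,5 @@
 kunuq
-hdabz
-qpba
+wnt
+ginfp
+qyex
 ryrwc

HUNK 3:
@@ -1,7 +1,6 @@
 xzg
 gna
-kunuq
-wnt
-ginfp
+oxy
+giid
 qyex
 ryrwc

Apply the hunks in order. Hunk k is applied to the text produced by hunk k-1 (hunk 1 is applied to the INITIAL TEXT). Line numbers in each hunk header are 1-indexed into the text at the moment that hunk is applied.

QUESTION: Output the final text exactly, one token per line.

Hunk 1: at line 3 remove [dwta,hohkr,sksox] add [hdabz,qpba] -> 6 lines: xzg gna kunuq hdabz qpba ryrwc
Hunk 2: at line 3 remove [hdabz,qpba] add [wnt,ginfp,qyex] -> 7 lines: xzg gna kunuq wnt ginfp qyex ryrwc
Hunk 3: at line 1 remove [kunuq,wnt,ginfp] add [oxy,giid] -> 6 lines: xzg gna oxy giid qyex ryrwc

Answer: xzg
gna
oxy
giid
qyex
ryrwc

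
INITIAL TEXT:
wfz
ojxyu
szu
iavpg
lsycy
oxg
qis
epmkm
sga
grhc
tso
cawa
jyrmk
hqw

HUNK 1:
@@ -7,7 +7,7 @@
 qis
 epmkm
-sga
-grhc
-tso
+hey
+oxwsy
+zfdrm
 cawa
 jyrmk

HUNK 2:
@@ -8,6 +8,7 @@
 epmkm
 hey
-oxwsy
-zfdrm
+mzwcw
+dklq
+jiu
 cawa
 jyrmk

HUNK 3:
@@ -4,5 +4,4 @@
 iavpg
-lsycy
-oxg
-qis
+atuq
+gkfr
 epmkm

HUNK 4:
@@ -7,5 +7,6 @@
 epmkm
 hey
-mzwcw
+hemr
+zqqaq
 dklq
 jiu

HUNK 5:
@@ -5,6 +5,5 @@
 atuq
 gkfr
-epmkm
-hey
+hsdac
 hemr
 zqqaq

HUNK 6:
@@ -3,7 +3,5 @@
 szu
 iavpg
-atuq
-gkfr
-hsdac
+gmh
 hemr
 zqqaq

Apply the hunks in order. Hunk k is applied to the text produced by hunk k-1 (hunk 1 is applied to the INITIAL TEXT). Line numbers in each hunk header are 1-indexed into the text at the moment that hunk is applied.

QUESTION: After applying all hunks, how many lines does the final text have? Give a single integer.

Hunk 1: at line 7 remove [sga,grhc,tso] add [hey,oxwsy,zfdrm] -> 14 lines: wfz ojxyu szu iavpg lsycy oxg qis epmkm hey oxwsy zfdrm cawa jyrmk hqw
Hunk 2: at line 8 remove [oxwsy,zfdrm] add [mzwcw,dklq,jiu] -> 15 lines: wfz ojxyu szu iavpg lsycy oxg qis epmkm hey mzwcw dklq jiu cawa jyrmk hqw
Hunk 3: at line 4 remove [lsycy,oxg,qis] add [atuq,gkfr] -> 14 lines: wfz ojxyu szu iavpg atuq gkfr epmkm hey mzwcw dklq jiu cawa jyrmk hqw
Hunk 4: at line 7 remove [mzwcw] add [hemr,zqqaq] -> 15 lines: wfz ojxyu szu iavpg atuq gkfr epmkm hey hemr zqqaq dklq jiu cawa jyrmk hqw
Hunk 5: at line 5 remove [epmkm,hey] add [hsdac] -> 14 lines: wfz ojxyu szu iavpg atuq gkfr hsdac hemr zqqaq dklq jiu cawa jyrmk hqw
Hunk 6: at line 3 remove [atuq,gkfr,hsdac] add [gmh] -> 12 lines: wfz ojxyu szu iavpg gmh hemr zqqaq dklq jiu cawa jyrmk hqw
Final line count: 12

Answer: 12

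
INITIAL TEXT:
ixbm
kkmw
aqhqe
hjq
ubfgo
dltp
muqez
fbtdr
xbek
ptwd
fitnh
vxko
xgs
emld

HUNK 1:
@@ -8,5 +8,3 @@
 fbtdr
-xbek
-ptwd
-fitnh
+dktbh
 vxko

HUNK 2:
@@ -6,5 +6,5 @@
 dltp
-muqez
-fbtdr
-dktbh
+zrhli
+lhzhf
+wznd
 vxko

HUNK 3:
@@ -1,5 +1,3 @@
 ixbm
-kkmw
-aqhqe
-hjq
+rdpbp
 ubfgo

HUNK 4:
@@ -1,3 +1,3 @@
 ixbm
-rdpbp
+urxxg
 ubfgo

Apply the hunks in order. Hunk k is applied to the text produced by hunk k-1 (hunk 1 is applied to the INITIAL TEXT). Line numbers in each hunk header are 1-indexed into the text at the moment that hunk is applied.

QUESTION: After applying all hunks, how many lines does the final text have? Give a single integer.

Hunk 1: at line 8 remove [xbek,ptwd,fitnh] add [dktbh] -> 12 lines: ixbm kkmw aqhqe hjq ubfgo dltp muqez fbtdr dktbh vxko xgs emld
Hunk 2: at line 6 remove [muqez,fbtdr,dktbh] add [zrhli,lhzhf,wznd] -> 12 lines: ixbm kkmw aqhqe hjq ubfgo dltp zrhli lhzhf wznd vxko xgs emld
Hunk 3: at line 1 remove [kkmw,aqhqe,hjq] add [rdpbp] -> 10 lines: ixbm rdpbp ubfgo dltp zrhli lhzhf wznd vxko xgs emld
Hunk 4: at line 1 remove [rdpbp] add [urxxg] -> 10 lines: ixbm urxxg ubfgo dltp zrhli lhzhf wznd vxko xgs emld
Final line count: 10

Answer: 10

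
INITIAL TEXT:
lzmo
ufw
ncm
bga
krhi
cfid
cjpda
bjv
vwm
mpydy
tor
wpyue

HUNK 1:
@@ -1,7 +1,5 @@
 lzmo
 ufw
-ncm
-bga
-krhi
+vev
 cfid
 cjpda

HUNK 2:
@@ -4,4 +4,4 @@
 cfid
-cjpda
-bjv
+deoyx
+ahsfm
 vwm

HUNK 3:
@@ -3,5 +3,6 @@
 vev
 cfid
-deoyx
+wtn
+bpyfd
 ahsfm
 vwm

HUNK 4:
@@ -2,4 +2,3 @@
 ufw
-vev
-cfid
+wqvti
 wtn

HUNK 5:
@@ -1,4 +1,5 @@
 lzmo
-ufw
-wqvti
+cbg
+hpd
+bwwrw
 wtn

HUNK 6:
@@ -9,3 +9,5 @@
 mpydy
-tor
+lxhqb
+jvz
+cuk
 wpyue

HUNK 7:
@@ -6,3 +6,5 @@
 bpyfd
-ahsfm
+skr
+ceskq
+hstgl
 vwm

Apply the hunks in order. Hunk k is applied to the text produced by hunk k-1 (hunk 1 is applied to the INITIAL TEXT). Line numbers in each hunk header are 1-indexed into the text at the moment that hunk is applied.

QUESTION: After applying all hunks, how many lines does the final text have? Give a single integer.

Answer: 15

Derivation:
Hunk 1: at line 1 remove [ncm,bga,krhi] add [vev] -> 10 lines: lzmo ufw vev cfid cjpda bjv vwm mpydy tor wpyue
Hunk 2: at line 4 remove [cjpda,bjv] add [deoyx,ahsfm] -> 10 lines: lzmo ufw vev cfid deoyx ahsfm vwm mpydy tor wpyue
Hunk 3: at line 3 remove [deoyx] add [wtn,bpyfd] -> 11 lines: lzmo ufw vev cfid wtn bpyfd ahsfm vwm mpydy tor wpyue
Hunk 4: at line 2 remove [vev,cfid] add [wqvti] -> 10 lines: lzmo ufw wqvti wtn bpyfd ahsfm vwm mpydy tor wpyue
Hunk 5: at line 1 remove [ufw,wqvti] add [cbg,hpd,bwwrw] -> 11 lines: lzmo cbg hpd bwwrw wtn bpyfd ahsfm vwm mpydy tor wpyue
Hunk 6: at line 9 remove [tor] add [lxhqb,jvz,cuk] -> 13 lines: lzmo cbg hpd bwwrw wtn bpyfd ahsfm vwm mpydy lxhqb jvz cuk wpyue
Hunk 7: at line 6 remove [ahsfm] add [skr,ceskq,hstgl] -> 15 lines: lzmo cbg hpd bwwrw wtn bpyfd skr ceskq hstgl vwm mpydy lxhqb jvz cuk wpyue
Final line count: 15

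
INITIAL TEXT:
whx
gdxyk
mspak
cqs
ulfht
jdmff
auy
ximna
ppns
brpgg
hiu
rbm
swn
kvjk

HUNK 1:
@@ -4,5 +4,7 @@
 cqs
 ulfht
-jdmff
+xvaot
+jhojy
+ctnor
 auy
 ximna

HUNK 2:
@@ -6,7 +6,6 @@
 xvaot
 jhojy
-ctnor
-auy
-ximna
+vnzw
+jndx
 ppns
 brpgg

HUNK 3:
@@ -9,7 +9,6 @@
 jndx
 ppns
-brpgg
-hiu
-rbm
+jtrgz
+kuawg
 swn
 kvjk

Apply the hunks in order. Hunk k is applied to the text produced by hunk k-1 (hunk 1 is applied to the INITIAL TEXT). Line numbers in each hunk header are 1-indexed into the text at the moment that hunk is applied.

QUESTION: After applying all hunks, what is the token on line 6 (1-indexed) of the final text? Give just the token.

Hunk 1: at line 4 remove [jdmff] add [xvaot,jhojy,ctnor] -> 16 lines: whx gdxyk mspak cqs ulfht xvaot jhojy ctnor auy ximna ppns brpgg hiu rbm swn kvjk
Hunk 2: at line 6 remove [ctnor,auy,ximna] add [vnzw,jndx] -> 15 lines: whx gdxyk mspak cqs ulfht xvaot jhojy vnzw jndx ppns brpgg hiu rbm swn kvjk
Hunk 3: at line 9 remove [brpgg,hiu,rbm] add [jtrgz,kuawg] -> 14 lines: whx gdxyk mspak cqs ulfht xvaot jhojy vnzw jndx ppns jtrgz kuawg swn kvjk
Final line 6: xvaot

Answer: xvaot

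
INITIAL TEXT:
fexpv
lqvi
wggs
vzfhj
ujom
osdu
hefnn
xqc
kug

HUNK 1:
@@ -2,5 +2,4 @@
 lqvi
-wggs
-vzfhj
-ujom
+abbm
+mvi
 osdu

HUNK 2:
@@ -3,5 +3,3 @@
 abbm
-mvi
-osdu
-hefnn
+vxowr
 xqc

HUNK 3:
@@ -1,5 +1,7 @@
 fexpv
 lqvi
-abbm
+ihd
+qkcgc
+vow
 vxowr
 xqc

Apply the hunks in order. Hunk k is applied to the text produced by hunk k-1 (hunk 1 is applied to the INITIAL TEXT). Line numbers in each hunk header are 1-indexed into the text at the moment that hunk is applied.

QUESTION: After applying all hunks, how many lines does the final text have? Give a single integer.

Answer: 8

Derivation:
Hunk 1: at line 2 remove [wggs,vzfhj,ujom] add [abbm,mvi] -> 8 lines: fexpv lqvi abbm mvi osdu hefnn xqc kug
Hunk 2: at line 3 remove [mvi,osdu,hefnn] add [vxowr] -> 6 lines: fexpv lqvi abbm vxowr xqc kug
Hunk 3: at line 1 remove [abbm] add [ihd,qkcgc,vow] -> 8 lines: fexpv lqvi ihd qkcgc vow vxowr xqc kug
Final line count: 8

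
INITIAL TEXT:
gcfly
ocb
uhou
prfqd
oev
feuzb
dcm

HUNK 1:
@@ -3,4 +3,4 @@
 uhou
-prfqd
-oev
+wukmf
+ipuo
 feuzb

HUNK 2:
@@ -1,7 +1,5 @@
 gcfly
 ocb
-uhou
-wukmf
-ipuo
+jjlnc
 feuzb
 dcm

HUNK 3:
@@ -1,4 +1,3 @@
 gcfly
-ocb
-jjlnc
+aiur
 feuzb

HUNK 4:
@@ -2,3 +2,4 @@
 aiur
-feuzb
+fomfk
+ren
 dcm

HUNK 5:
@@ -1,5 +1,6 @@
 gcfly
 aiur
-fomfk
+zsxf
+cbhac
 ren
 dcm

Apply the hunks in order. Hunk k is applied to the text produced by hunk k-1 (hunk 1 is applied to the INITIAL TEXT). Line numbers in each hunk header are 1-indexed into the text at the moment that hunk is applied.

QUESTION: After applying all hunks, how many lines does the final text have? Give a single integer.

Hunk 1: at line 3 remove [prfqd,oev] add [wukmf,ipuo] -> 7 lines: gcfly ocb uhou wukmf ipuo feuzb dcm
Hunk 2: at line 1 remove [uhou,wukmf,ipuo] add [jjlnc] -> 5 lines: gcfly ocb jjlnc feuzb dcm
Hunk 3: at line 1 remove [ocb,jjlnc] add [aiur] -> 4 lines: gcfly aiur feuzb dcm
Hunk 4: at line 2 remove [feuzb] add [fomfk,ren] -> 5 lines: gcfly aiur fomfk ren dcm
Hunk 5: at line 1 remove [fomfk] add [zsxf,cbhac] -> 6 lines: gcfly aiur zsxf cbhac ren dcm
Final line count: 6

Answer: 6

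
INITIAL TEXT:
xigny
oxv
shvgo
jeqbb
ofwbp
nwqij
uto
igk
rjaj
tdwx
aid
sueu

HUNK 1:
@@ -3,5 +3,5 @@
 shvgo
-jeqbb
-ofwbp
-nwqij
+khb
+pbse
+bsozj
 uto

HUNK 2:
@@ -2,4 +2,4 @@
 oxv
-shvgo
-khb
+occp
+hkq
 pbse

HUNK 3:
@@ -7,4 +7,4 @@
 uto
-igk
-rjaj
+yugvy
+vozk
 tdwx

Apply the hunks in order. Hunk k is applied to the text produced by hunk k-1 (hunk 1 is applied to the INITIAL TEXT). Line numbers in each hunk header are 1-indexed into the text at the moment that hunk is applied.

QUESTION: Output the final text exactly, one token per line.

Answer: xigny
oxv
occp
hkq
pbse
bsozj
uto
yugvy
vozk
tdwx
aid
sueu

Derivation:
Hunk 1: at line 3 remove [jeqbb,ofwbp,nwqij] add [khb,pbse,bsozj] -> 12 lines: xigny oxv shvgo khb pbse bsozj uto igk rjaj tdwx aid sueu
Hunk 2: at line 2 remove [shvgo,khb] add [occp,hkq] -> 12 lines: xigny oxv occp hkq pbse bsozj uto igk rjaj tdwx aid sueu
Hunk 3: at line 7 remove [igk,rjaj] add [yugvy,vozk] -> 12 lines: xigny oxv occp hkq pbse bsozj uto yugvy vozk tdwx aid sueu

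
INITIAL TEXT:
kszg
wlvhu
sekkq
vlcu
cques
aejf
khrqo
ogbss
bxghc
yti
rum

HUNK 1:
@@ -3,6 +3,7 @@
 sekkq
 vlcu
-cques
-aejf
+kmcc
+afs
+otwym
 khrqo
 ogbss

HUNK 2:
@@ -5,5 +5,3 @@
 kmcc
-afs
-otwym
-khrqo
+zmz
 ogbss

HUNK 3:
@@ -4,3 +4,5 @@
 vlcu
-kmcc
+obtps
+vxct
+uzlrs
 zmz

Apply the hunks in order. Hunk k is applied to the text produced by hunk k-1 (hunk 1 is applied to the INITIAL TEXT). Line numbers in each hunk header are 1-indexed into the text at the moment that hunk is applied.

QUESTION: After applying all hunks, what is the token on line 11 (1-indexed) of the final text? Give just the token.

Hunk 1: at line 3 remove [cques,aejf] add [kmcc,afs,otwym] -> 12 lines: kszg wlvhu sekkq vlcu kmcc afs otwym khrqo ogbss bxghc yti rum
Hunk 2: at line 5 remove [afs,otwym,khrqo] add [zmz] -> 10 lines: kszg wlvhu sekkq vlcu kmcc zmz ogbss bxghc yti rum
Hunk 3: at line 4 remove [kmcc] add [obtps,vxct,uzlrs] -> 12 lines: kszg wlvhu sekkq vlcu obtps vxct uzlrs zmz ogbss bxghc yti rum
Final line 11: yti

Answer: yti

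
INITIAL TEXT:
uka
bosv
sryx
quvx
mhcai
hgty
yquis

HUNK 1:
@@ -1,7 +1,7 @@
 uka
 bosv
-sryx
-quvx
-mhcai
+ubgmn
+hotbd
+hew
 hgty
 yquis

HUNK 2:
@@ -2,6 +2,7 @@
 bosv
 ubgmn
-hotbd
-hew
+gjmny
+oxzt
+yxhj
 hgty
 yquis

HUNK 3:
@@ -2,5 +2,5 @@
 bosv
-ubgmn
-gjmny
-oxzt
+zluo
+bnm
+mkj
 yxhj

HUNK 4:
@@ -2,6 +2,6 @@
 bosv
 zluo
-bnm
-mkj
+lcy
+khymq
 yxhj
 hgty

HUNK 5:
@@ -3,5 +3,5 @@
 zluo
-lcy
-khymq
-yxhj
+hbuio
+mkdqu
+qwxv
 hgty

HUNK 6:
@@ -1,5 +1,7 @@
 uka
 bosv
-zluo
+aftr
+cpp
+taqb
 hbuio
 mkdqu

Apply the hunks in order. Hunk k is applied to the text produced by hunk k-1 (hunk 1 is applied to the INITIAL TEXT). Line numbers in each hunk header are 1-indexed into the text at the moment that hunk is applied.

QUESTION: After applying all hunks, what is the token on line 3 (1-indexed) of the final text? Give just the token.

Hunk 1: at line 1 remove [sryx,quvx,mhcai] add [ubgmn,hotbd,hew] -> 7 lines: uka bosv ubgmn hotbd hew hgty yquis
Hunk 2: at line 2 remove [hotbd,hew] add [gjmny,oxzt,yxhj] -> 8 lines: uka bosv ubgmn gjmny oxzt yxhj hgty yquis
Hunk 3: at line 2 remove [ubgmn,gjmny,oxzt] add [zluo,bnm,mkj] -> 8 lines: uka bosv zluo bnm mkj yxhj hgty yquis
Hunk 4: at line 2 remove [bnm,mkj] add [lcy,khymq] -> 8 lines: uka bosv zluo lcy khymq yxhj hgty yquis
Hunk 5: at line 3 remove [lcy,khymq,yxhj] add [hbuio,mkdqu,qwxv] -> 8 lines: uka bosv zluo hbuio mkdqu qwxv hgty yquis
Hunk 6: at line 1 remove [zluo] add [aftr,cpp,taqb] -> 10 lines: uka bosv aftr cpp taqb hbuio mkdqu qwxv hgty yquis
Final line 3: aftr

Answer: aftr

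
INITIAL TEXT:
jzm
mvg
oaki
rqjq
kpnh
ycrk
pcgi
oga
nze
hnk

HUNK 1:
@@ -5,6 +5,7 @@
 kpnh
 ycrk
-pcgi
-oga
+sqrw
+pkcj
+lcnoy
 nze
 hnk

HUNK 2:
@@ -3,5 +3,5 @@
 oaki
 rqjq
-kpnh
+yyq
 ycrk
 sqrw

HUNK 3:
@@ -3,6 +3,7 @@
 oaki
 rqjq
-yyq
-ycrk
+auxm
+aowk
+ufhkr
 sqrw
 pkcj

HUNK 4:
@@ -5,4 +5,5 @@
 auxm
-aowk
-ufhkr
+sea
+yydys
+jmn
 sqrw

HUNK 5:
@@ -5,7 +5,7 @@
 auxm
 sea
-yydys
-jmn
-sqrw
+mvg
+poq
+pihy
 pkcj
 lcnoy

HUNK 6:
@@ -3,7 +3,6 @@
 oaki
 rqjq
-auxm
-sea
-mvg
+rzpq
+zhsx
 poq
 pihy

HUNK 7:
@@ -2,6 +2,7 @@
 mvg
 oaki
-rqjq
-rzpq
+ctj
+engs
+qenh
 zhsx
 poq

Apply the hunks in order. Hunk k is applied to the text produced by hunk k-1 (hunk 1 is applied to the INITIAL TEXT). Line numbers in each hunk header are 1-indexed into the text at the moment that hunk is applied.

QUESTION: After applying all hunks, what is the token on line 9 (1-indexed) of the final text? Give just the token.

Hunk 1: at line 5 remove [pcgi,oga] add [sqrw,pkcj,lcnoy] -> 11 lines: jzm mvg oaki rqjq kpnh ycrk sqrw pkcj lcnoy nze hnk
Hunk 2: at line 3 remove [kpnh] add [yyq] -> 11 lines: jzm mvg oaki rqjq yyq ycrk sqrw pkcj lcnoy nze hnk
Hunk 3: at line 3 remove [yyq,ycrk] add [auxm,aowk,ufhkr] -> 12 lines: jzm mvg oaki rqjq auxm aowk ufhkr sqrw pkcj lcnoy nze hnk
Hunk 4: at line 5 remove [aowk,ufhkr] add [sea,yydys,jmn] -> 13 lines: jzm mvg oaki rqjq auxm sea yydys jmn sqrw pkcj lcnoy nze hnk
Hunk 5: at line 5 remove [yydys,jmn,sqrw] add [mvg,poq,pihy] -> 13 lines: jzm mvg oaki rqjq auxm sea mvg poq pihy pkcj lcnoy nze hnk
Hunk 6: at line 3 remove [auxm,sea,mvg] add [rzpq,zhsx] -> 12 lines: jzm mvg oaki rqjq rzpq zhsx poq pihy pkcj lcnoy nze hnk
Hunk 7: at line 2 remove [rqjq,rzpq] add [ctj,engs,qenh] -> 13 lines: jzm mvg oaki ctj engs qenh zhsx poq pihy pkcj lcnoy nze hnk
Final line 9: pihy

Answer: pihy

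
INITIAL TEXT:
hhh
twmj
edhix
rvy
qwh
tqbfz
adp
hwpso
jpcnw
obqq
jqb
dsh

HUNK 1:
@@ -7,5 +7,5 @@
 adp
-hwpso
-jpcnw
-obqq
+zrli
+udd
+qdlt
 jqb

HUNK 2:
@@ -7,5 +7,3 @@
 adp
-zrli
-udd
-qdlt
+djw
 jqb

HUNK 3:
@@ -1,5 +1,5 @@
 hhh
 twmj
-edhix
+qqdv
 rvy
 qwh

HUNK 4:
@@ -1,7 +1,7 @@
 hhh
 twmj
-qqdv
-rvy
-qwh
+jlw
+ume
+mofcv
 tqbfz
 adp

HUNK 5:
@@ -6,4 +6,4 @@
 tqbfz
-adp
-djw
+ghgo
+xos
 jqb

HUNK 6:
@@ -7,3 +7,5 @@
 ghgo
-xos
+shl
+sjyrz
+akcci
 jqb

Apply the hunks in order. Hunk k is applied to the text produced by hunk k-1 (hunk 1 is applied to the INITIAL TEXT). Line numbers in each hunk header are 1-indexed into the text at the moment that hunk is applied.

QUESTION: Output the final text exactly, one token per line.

Hunk 1: at line 7 remove [hwpso,jpcnw,obqq] add [zrli,udd,qdlt] -> 12 lines: hhh twmj edhix rvy qwh tqbfz adp zrli udd qdlt jqb dsh
Hunk 2: at line 7 remove [zrli,udd,qdlt] add [djw] -> 10 lines: hhh twmj edhix rvy qwh tqbfz adp djw jqb dsh
Hunk 3: at line 1 remove [edhix] add [qqdv] -> 10 lines: hhh twmj qqdv rvy qwh tqbfz adp djw jqb dsh
Hunk 4: at line 1 remove [qqdv,rvy,qwh] add [jlw,ume,mofcv] -> 10 lines: hhh twmj jlw ume mofcv tqbfz adp djw jqb dsh
Hunk 5: at line 6 remove [adp,djw] add [ghgo,xos] -> 10 lines: hhh twmj jlw ume mofcv tqbfz ghgo xos jqb dsh
Hunk 6: at line 7 remove [xos] add [shl,sjyrz,akcci] -> 12 lines: hhh twmj jlw ume mofcv tqbfz ghgo shl sjyrz akcci jqb dsh

Answer: hhh
twmj
jlw
ume
mofcv
tqbfz
ghgo
shl
sjyrz
akcci
jqb
dsh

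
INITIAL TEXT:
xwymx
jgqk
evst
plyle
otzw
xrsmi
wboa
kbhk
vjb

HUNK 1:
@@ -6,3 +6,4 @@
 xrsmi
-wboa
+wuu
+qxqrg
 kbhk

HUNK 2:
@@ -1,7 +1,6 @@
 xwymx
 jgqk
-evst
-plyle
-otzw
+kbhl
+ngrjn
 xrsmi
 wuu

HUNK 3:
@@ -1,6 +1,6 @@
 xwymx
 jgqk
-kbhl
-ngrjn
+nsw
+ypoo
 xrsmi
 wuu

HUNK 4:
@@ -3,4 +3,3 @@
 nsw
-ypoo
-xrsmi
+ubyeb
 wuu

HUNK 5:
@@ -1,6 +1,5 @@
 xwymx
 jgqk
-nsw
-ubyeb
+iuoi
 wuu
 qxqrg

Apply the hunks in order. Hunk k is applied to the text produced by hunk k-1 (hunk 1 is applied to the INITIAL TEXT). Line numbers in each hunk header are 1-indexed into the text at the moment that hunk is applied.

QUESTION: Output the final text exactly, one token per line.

Hunk 1: at line 6 remove [wboa] add [wuu,qxqrg] -> 10 lines: xwymx jgqk evst plyle otzw xrsmi wuu qxqrg kbhk vjb
Hunk 2: at line 1 remove [evst,plyle,otzw] add [kbhl,ngrjn] -> 9 lines: xwymx jgqk kbhl ngrjn xrsmi wuu qxqrg kbhk vjb
Hunk 3: at line 1 remove [kbhl,ngrjn] add [nsw,ypoo] -> 9 lines: xwymx jgqk nsw ypoo xrsmi wuu qxqrg kbhk vjb
Hunk 4: at line 3 remove [ypoo,xrsmi] add [ubyeb] -> 8 lines: xwymx jgqk nsw ubyeb wuu qxqrg kbhk vjb
Hunk 5: at line 1 remove [nsw,ubyeb] add [iuoi] -> 7 lines: xwymx jgqk iuoi wuu qxqrg kbhk vjb

Answer: xwymx
jgqk
iuoi
wuu
qxqrg
kbhk
vjb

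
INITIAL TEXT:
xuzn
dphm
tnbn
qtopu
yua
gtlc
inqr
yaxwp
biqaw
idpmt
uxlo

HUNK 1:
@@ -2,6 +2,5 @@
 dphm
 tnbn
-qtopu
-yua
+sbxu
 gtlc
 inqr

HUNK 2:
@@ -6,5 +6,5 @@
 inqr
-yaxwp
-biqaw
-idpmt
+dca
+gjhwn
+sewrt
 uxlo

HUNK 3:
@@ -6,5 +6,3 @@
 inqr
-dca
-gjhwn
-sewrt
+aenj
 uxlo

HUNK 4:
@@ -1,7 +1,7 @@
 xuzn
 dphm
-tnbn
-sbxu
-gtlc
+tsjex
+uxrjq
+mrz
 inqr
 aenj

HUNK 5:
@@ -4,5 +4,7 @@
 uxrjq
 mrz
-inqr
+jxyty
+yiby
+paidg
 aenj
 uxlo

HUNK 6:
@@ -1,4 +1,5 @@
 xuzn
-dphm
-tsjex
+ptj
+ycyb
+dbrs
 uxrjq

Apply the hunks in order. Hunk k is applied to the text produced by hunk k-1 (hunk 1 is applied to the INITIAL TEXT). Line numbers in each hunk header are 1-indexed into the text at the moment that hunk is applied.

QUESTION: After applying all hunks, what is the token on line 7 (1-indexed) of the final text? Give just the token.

Answer: jxyty

Derivation:
Hunk 1: at line 2 remove [qtopu,yua] add [sbxu] -> 10 lines: xuzn dphm tnbn sbxu gtlc inqr yaxwp biqaw idpmt uxlo
Hunk 2: at line 6 remove [yaxwp,biqaw,idpmt] add [dca,gjhwn,sewrt] -> 10 lines: xuzn dphm tnbn sbxu gtlc inqr dca gjhwn sewrt uxlo
Hunk 3: at line 6 remove [dca,gjhwn,sewrt] add [aenj] -> 8 lines: xuzn dphm tnbn sbxu gtlc inqr aenj uxlo
Hunk 4: at line 1 remove [tnbn,sbxu,gtlc] add [tsjex,uxrjq,mrz] -> 8 lines: xuzn dphm tsjex uxrjq mrz inqr aenj uxlo
Hunk 5: at line 4 remove [inqr] add [jxyty,yiby,paidg] -> 10 lines: xuzn dphm tsjex uxrjq mrz jxyty yiby paidg aenj uxlo
Hunk 6: at line 1 remove [dphm,tsjex] add [ptj,ycyb,dbrs] -> 11 lines: xuzn ptj ycyb dbrs uxrjq mrz jxyty yiby paidg aenj uxlo
Final line 7: jxyty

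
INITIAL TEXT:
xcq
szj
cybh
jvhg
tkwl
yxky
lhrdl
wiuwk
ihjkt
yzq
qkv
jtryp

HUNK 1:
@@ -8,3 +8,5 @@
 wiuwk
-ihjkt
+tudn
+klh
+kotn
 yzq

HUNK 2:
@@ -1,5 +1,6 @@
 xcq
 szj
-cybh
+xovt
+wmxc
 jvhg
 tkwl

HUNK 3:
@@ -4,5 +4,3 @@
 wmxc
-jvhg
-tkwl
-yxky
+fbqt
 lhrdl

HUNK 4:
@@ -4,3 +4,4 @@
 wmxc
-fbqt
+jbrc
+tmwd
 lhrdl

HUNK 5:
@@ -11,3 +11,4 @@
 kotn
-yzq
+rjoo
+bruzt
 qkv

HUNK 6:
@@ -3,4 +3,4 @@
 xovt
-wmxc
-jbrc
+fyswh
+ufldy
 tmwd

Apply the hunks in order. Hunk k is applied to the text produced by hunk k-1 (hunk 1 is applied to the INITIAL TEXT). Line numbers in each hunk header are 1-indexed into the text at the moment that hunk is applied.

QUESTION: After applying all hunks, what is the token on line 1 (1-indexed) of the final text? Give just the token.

Answer: xcq

Derivation:
Hunk 1: at line 8 remove [ihjkt] add [tudn,klh,kotn] -> 14 lines: xcq szj cybh jvhg tkwl yxky lhrdl wiuwk tudn klh kotn yzq qkv jtryp
Hunk 2: at line 1 remove [cybh] add [xovt,wmxc] -> 15 lines: xcq szj xovt wmxc jvhg tkwl yxky lhrdl wiuwk tudn klh kotn yzq qkv jtryp
Hunk 3: at line 4 remove [jvhg,tkwl,yxky] add [fbqt] -> 13 lines: xcq szj xovt wmxc fbqt lhrdl wiuwk tudn klh kotn yzq qkv jtryp
Hunk 4: at line 4 remove [fbqt] add [jbrc,tmwd] -> 14 lines: xcq szj xovt wmxc jbrc tmwd lhrdl wiuwk tudn klh kotn yzq qkv jtryp
Hunk 5: at line 11 remove [yzq] add [rjoo,bruzt] -> 15 lines: xcq szj xovt wmxc jbrc tmwd lhrdl wiuwk tudn klh kotn rjoo bruzt qkv jtryp
Hunk 6: at line 3 remove [wmxc,jbrc] add [fyswh,ufldy] -> 15 lines: xcq szj xovt fyswh ufldy tmwd lhrdl wiuwk tudn klh kotn rjoo bruzt qkv jtryp
Final line 1: xcq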